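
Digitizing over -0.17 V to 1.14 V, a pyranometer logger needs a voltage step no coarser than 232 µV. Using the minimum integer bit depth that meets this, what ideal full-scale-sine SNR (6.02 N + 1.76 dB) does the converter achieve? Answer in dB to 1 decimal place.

80.0 dB

Full-scale range = 1.14 V − (-0.17 V) = 1.31 V.
Levels needed ≥ 1.31/232 µV = 5647. 2^13 = 8192 suffices, so N_min = 13.
SNR = 6.02 × 13 + 1.76 = 80.02 dB.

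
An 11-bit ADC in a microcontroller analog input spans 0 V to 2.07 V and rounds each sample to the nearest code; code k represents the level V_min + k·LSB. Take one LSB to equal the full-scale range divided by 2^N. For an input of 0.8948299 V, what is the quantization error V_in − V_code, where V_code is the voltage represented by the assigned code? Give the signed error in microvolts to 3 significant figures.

Full-scale range = 2.07 V. LSB = 2.07 V / 2^11 ≈ 1.011 mV.
Position in LSBs: (0.8948299 − (0)) × 2048/2.07 = 885.3196; rounding gives k = 885.
V_code = V_min + k × range/2^11 = 0 + 885 × 2.07/2048 = 0.8945068359 V.
V_in − V_code = 0.8948299 − (0.8945068359) = +323 µV.

+323 µV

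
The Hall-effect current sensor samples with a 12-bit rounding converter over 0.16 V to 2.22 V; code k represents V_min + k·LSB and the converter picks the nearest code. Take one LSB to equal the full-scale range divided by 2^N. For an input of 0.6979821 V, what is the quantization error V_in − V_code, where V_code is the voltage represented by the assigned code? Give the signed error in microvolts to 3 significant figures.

Full-scale range = 2.22 V − (0.16 V) = 2.06 V. LSB = 2.06 V / 2^12 ≈ 0.5029 mV.
(0.6979821 − (0.16)) / LSB = 0.5379821 × 4096/2.06 = 1069.6964. Nearest integer: k = 1070.
V_code = 0.16 + (1070/4096) × 2.06 = 0.6981347656 V.
V_in − V_code = 0.6979821 − (0.6981347656) = −153 µV.

−153 µV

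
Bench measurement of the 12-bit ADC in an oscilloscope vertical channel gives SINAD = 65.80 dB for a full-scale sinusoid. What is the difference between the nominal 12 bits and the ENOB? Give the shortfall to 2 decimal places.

1.36 bits

N_eff = (65.80 − 1.76)/6.02 = 10.6379 bits.
Shortfall = 12 − 10.6379 = 1.3621 bits.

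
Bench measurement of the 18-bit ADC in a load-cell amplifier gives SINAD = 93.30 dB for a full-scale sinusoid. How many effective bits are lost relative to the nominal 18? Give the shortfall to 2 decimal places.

ENOB = (SINAD − 1.76)/6.02 = (93.30 − 1.76)/6.02 = 15.2060 bits.
Shortfall = 18 − 15.2060 = 2.7940 bits.

2.79 bits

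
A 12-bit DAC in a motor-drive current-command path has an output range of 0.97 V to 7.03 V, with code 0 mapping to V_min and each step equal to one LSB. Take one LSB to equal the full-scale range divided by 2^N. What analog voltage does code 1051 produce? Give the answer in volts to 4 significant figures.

Full-scale range = 7.03 V − (0.97 V) = 6.06 V. LSB = 6.06 V / 2^12.
Output = V_min + (1051/4096) × range = 0.97 + 0.256592 × 6.06 V
      = 0.97 V + 1.55495 V = 2.52495 V.

2.525 V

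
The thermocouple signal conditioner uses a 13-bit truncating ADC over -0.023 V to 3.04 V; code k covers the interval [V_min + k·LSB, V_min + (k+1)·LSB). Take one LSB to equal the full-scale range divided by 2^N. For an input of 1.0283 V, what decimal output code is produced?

2811

The full-scale span is 3.04 − (-0.023) = 3.063 V. LSB = 3.063 V / 2^13 ≈ 373.9 µV.
(V_in − V_min) × 2^13/range = (1.0283 − (-0.023)) × 8192/3.063 = 2811.704.
Floor → code = 2811.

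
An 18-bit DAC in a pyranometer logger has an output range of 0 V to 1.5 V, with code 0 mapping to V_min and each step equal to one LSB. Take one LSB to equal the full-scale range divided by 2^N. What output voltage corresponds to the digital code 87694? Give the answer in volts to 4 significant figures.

0.5018 V

Span = 1.5 V. LSB = 1.5 V / 2^18.
V_out = V_min + code × LSB = 0 V + 87694 × 1.5 V / 262144
      = 0 + 0.501789 = 0.501789 V.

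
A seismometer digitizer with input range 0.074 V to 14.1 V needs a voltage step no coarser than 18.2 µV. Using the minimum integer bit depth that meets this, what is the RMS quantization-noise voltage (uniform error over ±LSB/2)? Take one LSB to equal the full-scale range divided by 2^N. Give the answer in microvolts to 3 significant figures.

Range = 14.1 − (0.074) = 14.026 V.
Levels needed ≥ 14.026/18.2 µV = 770700. 2^20 = 1048576 suffices, so N_min = 20.
LSB = 14.026 V / 2^20 = 13.376 µV.
V_rms = LSB/√12 = 3.86 µV.

3.86 µV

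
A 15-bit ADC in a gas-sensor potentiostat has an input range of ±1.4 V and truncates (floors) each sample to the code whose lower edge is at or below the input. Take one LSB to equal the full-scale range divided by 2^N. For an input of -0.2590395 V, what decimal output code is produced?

The full-scale span is 1.4 − (-1.4) = 2.8 V. LSB = 2.8 V / 2^15 ≈ 85.45 µV.
(V_in − V_min) × 2^15/range = (-0.2590395 − (-1.4)) × 32768/2.8 = 13352.498.
Floor → code = 13352.

13352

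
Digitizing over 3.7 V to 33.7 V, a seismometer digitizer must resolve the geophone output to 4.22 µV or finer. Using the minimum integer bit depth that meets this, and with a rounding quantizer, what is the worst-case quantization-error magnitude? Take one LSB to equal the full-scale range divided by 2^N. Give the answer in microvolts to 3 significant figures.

1.79 µV

The full-scale span is 33.7 − (3.7) = 30 V.
Need 2^N ≥ 30 V / 4.22 µV = 7.109e6 → N_min = 23.
LSB = 30 V / 2^23 = 3.5763 µV.
|e|_max = LSB/2 = 1.79 µV.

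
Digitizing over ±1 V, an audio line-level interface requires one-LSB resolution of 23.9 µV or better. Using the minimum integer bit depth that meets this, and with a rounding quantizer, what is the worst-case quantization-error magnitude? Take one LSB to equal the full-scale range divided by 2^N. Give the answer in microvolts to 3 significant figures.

7.63 µV

The full-scale span is 1 − (-1) = 2 V.
Need 2^N ≥ 2 V / 23.9 µV = 83680 → N_min = 17.
Step size = 2/131072 V = 15.259 µV.
|e|_max = LSB/2 = 7.63 µV.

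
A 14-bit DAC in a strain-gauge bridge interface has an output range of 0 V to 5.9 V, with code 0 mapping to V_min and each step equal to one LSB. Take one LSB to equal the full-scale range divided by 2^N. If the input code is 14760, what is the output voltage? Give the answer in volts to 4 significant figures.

5.315 V

Span = 5.9 V. LSB = 5.9 V / 2^14.
Output = V_min + (14760/16384) × range = 0 + 0.900879 × 5.9 V
      = 0 V + 5.31519 V = 5.31519 V.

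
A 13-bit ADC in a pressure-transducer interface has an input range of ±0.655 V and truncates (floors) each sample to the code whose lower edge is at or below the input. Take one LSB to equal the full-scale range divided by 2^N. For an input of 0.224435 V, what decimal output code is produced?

5499

Full-scale range = 0.655 V − (-0.655 V) = 1.31 V. LSB = 1.31 V / 2^13 ≈ 159.9 µV.
code = ⌊(V_in − V_min)/LSB⌋ = ⌊(V_in − V_min) × 2^13 / range⌋
     = ⌊(0.224435 − (-0.655)) × 8192 / 1.31⌋ = ⌊0.879435 × 8192/1.31⌋
     = ⌊5499.490⌋ = 5499.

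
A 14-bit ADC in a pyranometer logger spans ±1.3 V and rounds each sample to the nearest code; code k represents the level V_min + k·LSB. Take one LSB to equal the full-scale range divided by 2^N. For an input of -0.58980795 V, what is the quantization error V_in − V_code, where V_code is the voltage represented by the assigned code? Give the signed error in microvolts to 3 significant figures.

Span: 1.3 V − (-1.3 V) = 2.6 V. LSB = 2.6 V / 2^14 ≈ 158.7 µV.
(V_in − V_min)/LSB = (-0.58980795 − (-1.3)) × 16384/2.6 = 4475.3025 → nearest code k = 4475.
Reconstructed level: -1.3 + 4475 × 2.6/16384 V = -0.58985595703 V.
e = -0.58980795 − (-0.58985595703) = +48.0 µV.

+48.0 µV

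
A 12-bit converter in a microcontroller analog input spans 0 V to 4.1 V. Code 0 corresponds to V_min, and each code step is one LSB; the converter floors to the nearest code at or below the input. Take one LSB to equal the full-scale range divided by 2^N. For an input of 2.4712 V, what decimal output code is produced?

2468

V_FS = 4.1 V. LSB = 4.1 V / 2^12 ≈ 1.001 mV.
V_in − V_min = 2.4712 − (0) = 2.4712 V.
Divide by LSB: 2.4712 × 4096/4.1 = 2468.7891.
Truncating gives code 2468.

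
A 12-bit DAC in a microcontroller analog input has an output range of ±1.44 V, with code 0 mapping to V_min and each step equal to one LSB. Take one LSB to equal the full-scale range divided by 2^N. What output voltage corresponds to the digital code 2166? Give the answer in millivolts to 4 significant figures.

82.97 mV

Span: 1.44 V − (-1.44 V) = 2.88 V. LSB = 2.88 V / 2^12.
V_out = -1.44 + 2166 × (2.88/4096) V
      = -1.44 V + 1.52297 V = 0.0829688 V.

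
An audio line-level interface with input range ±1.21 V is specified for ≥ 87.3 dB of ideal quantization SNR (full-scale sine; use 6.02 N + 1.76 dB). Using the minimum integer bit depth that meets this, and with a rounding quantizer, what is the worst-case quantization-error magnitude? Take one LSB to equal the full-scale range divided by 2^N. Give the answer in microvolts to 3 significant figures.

Full-scale range = 1.21 V − (-1.21 V) = 2.42 V.
N ≥ (87.3 − 1.76)/6.02 = 14.209 → N_min = 15.
Step size = 2.42/32768 V = 73.853 µV.
Half an LSB is 36.9 µV.

36.9 µV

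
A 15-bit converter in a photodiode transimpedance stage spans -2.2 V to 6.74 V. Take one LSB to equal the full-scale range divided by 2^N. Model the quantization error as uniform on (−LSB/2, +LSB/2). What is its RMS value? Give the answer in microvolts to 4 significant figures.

Span: 6.74 V − (-2.2 V) = 8.94 V.
LSB = 8.94 V ÷ 2^15 = 8.94/32768 V = 272.827 µV.
For a uniform distribution on [−LSB/2, +LSB/2], V_rms = LSB/√12 = 272.827 µV/3.4641 = 78.76 µV.

78.76 µV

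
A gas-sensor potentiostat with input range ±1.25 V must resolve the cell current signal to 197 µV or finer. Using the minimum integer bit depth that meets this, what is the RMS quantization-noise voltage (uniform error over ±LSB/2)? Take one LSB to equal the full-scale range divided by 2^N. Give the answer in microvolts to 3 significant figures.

44.0 µV

The full-scale span is 1.25 − (-1.25) = 2.5 V.
Need 2^N ≥ 2.5 V / 197 µV = 12690 → N_min = 14.
Step size = 2.5/16384 V = 152.59 µV.
RMS noise = LSB/√12 = 44.0 µV.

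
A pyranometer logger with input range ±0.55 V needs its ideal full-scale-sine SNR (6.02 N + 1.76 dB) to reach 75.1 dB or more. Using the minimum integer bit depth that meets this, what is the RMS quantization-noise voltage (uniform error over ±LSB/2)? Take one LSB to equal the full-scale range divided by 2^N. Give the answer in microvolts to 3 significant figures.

Range = 0.55 − (-0.55) = 1.1 V.
6.02 N + 1.76 ≥ 75.1 gives N ≥ 12.183, so the minimum integer is 13.
One LSB is 1.1 V / 8192 = 134.28 µV.
RMS noise = LSB/√12 = 38.8 µV.

38.8 µV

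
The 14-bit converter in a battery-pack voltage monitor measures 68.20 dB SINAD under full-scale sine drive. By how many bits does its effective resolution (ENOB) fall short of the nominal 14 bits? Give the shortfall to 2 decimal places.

Effective bits = (68.20 − 1.76)/6.02 = 11.0365.
14 − 11.0365 = 2.96 bits below nominal.

2.96 bits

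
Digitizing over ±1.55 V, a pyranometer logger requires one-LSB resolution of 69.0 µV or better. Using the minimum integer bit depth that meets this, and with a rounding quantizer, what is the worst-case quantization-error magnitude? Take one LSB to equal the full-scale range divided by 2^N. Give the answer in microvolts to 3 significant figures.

Range = 1.55 − (-1.55) = 3.1 V.
3.1 V / 69.0 µV = 44930. Since 2^15 = 32768 and 2^16 = 65536, N = 16.
LSB = 3.1 V / 2^16 = 47.302 µV.
Max error for round-to-nearest is LSB/2 = 23.7 µV.

23.7 µV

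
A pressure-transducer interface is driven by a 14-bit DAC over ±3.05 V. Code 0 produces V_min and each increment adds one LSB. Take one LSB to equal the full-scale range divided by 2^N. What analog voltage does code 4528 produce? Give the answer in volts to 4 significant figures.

Span: 3.05 V − (-3.05 V) = 6.1 V. LSB = 6.1 V / 2^14.
Output = V_min + (4528/16384) × range = -3.05 + 0.276367 × 6.1 V
      = -3.05 + 1.68584 = -1.36416 V.

-1.364 V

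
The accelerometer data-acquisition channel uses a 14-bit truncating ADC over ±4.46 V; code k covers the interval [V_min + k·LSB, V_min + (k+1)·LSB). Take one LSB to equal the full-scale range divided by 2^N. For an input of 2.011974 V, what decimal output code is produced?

11887

Range = 4.46 − (-4.46) = 8.92 V. LSB = 8.92 V / 2^14 ≈ 0.5444 mV.
(V_in − V_min) × 2^14/range = (2.011974 − (-4.46)) × 16384/8.92 = 11887.536.
Floor → code = 11887.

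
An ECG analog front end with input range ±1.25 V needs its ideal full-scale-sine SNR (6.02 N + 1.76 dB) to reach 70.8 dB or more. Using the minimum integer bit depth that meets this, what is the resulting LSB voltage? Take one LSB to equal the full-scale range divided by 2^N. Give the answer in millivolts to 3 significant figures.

Full-scale range = 1.25 V − (-1.25 V) = 2.5 V.
6.02 N + 1.76 ≥ 70.8 gives N ≥ 11.468, so the minimum integer is 12.
LSB = 2.5 V / 2^12 = 0.610 mV.

0.610 mV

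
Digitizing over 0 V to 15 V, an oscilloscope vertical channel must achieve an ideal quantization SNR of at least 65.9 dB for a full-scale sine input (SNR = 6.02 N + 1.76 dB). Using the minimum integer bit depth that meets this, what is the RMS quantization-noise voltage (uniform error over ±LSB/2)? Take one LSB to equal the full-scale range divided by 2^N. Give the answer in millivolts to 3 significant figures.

2.11 mV

Span = 15 V.
Required N = ⌈(65.9 − 1.76)/6.02⌉ = ⌈10.654⌉ = 11.
LSB = 15 V / 2^11 = 7.3242 mV.
σ_q = LSB/√12 = 7.3242 mV/3.4641 = 2.11 mV.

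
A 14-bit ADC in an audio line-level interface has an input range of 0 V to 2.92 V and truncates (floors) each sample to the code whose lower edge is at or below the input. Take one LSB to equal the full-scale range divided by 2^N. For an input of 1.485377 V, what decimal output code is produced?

V_FS = 2.92 V. LSB = 2.92 V / 2^14 ≈ 178.2 µV.
V_in − V_min = 1.485377 − (0) = 1.485377 V.
Divide by LSB: 1.485377 × 16384/2.92 = 8334.3893.
Truncating gives code 8334.

8334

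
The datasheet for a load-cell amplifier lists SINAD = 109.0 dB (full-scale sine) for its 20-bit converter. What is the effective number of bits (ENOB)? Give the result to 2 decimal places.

ENOB = (109.0 − 1.76)/6.02 = 17.8140 bits.

17.81 bits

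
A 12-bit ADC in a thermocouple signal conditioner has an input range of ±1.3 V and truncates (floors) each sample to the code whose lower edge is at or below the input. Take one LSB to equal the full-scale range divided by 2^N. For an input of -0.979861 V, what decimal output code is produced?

504

Span: 1.3 V − (-1.3 V) = 2.6 V. LSB = 2.6 V / 2^12 ≈ 0.6348 mV.
V_in − V_min = -0.979861 − (-1.3) = 0.320139 V.
Divide by LSB: 0.320139 × 4096/2.6 = 504.3421.
Truncating gives code 504.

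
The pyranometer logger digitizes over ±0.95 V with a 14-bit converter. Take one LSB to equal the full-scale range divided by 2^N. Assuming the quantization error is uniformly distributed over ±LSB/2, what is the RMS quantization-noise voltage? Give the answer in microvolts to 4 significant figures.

33.48 µV

The full-scale span is 0.95 − (-0.95) = 1.9 V.
Step size = 1.9/16384 V = 115.967 µV.
V_rms = LSB/√12 = 115.967 µV / √12 = 33.48 µV.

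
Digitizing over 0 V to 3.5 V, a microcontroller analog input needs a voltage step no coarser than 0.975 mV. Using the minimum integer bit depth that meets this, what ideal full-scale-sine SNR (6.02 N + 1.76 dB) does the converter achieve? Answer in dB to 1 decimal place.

74.0 dB

Span = 3.5 V.
3.5 V / 0.975 mV = 3590. Since 2^11 = 2048 and 2^12 = 4096, N = 12.
6.02(12) + 1.76 = 74.00 dB.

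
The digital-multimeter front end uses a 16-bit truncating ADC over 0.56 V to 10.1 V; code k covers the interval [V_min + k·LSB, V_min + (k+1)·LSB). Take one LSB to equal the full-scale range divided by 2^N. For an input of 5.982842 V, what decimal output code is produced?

37252

Span: 10.1 V − (0.56 V) = 9.54 V. LSB = 9.54 V / 2^16 ≈ 145.6 µV.
code = ⌊(V_in − V_min)/LSB⌋ = ⌊(V_in − V_min) × 2^16 / range⌋
     = ⌊(5.982842 − (0.56)) × 65536 / 9.54⌋ = ⌊5.422842 × 65536/9.54⌋
     = ⌊37252.764⌋ = 37252.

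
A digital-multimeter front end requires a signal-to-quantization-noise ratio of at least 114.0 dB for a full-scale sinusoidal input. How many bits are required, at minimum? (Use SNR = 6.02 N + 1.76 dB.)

Solving 6.02 N ≥ 114.0 − 1.76: N ≥ 18.645. Round up → N = 19.

19 bits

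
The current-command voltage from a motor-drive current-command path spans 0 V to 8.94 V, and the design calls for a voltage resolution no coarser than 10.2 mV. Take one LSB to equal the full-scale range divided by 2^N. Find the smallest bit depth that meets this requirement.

10 bits

Range is 8.94 V.
Need 2^N ≥ 8.94 V / 10.2 mV = 876.5 → N_min = 10.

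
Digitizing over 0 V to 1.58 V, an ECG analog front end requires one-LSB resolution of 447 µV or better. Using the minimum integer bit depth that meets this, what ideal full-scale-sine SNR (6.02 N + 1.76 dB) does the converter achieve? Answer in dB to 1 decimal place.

Span = 1.58 V.
1.58 V / 447 µV = 3535. Since 2^11 = 2048 and 2^12 = 4096, N = 12.
SNR = 6.02 × 12 + 1.76 = 74.00 dB.

74.0 dB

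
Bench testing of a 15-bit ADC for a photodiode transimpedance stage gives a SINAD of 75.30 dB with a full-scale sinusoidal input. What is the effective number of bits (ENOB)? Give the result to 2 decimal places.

ENOB = (75.30 − 1.76)/6.02 = 12.2159 bits.

12.22 bits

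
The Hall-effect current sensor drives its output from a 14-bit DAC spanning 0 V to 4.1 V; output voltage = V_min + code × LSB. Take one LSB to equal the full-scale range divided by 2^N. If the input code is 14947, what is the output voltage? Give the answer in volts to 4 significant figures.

V_FS = 4.1 V. LSB = 4.1 V / 2^14.
V_out = 0 + 14947 × (4.1/16384) V
      = 0 + 3.74040 = 3.74040 V.

3.740 V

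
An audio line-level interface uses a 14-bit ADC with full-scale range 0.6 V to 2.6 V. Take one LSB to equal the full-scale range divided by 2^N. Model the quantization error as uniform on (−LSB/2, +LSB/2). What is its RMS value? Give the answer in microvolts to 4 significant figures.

Span: 2.6 V − (0.6 V) = 2 V.
LSB = 2 V / 2^14 = 122.070 µV.
RMS of a uniform error over width LSB is LSB/√12 = 35.24 µV.

35.24 µV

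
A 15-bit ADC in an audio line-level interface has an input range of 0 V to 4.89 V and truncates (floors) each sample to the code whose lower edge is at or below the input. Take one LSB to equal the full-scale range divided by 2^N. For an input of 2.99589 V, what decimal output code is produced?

20075

Span = 4.89 V. LSB = 4.89 V / 2^15 ≈ 149.2 µV.
(V_in − V_min) × 2^15/range = (2.99589 − (0)) × 32768/4.89 = 20075.526.
Floor → code = 20075.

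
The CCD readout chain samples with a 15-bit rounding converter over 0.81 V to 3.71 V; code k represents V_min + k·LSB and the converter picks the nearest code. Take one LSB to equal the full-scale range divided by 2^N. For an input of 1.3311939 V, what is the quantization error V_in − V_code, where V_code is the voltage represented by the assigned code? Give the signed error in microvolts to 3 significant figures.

Span: 3.71 V − (0.81 V) = 2.9 V. LSB = 2.9 V / 2^15 ≈ 88.50 µV.
(1.3311939 − (0.81)) / LSB = 0.5211939 × 32768/2.9 = 5889.1316. Nearest integer: k = 5889.
V_code = 0.81 + (5889/32768) × 2.9 = 1.3311822510 V.
Error = V_in − V_code = 1.3311939 − (1.3311822510) = +11.6 µV.

+11.6 µV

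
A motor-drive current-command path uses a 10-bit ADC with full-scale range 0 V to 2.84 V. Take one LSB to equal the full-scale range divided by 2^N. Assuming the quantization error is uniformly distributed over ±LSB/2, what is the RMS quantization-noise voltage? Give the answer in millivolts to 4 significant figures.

Span = 2.84 V.
Step size = 2.84/1024 V = 2.77344 mV.
For a uniform distribution on [−LSB/2, +LSB/2], V_rms = LSB/√12 = 2.77344 mV/3.4641 = 0.8006 mV.

0.8006 mV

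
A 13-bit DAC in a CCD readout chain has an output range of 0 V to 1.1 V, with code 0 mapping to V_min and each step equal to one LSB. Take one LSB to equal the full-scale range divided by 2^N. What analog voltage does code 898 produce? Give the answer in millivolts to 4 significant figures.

V_FS = 1.1 V. LSB = 1.1 V / 2^13.
V_out = 0 + 898 × (1.1/8192) V
      = 0 V + 0.120581 V = 0.120581 V.

120.6 mV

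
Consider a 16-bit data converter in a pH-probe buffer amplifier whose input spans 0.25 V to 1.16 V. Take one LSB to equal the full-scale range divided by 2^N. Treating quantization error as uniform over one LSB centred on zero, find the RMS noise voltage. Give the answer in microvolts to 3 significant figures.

4.01 µV

Range = 1.16 − (0.25) = 0.91 V.
LSB = 0.91 V ÷ 2^16 = 0.91/65536 V = 13.885 µV.
For a uniform distribution on [−LSB/2, +LSB/2], V_rms = LSB/√12 = 13.885 µV/3.4641 = 4.01 µV.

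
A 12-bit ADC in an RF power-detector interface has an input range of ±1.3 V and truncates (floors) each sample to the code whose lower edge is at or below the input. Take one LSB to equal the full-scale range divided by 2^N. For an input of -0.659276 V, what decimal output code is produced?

1009

Span: 1.3 V − (-1.3 V) = 2.6 V. LSB = 2.6 V / 2^12 ≈ 0.6348 mV.
code = ⌊(V_in − V_min)/LSB⌋ = ⌊(V_in − V_min) × 2^12 / range⌋
     = ⌊(-0.659276 − (-1.3)) × 4096 / 2.6⌋ = ⌊0.640724 × 4096/2.6⌋
     = ⌊1009.387⌋ = 1009.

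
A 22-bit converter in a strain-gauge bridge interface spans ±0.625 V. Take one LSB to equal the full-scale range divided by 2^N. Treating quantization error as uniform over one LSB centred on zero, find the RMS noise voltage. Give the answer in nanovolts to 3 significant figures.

86.0 nV

Full-scale range = 0.625 V − (-0.625 V) = 1.25 V.
Step size = 1.25/4194304 V = 298.02 nV.
V_rms = LSB/√12 = 298.02 nV / √12 = 86.0 nV.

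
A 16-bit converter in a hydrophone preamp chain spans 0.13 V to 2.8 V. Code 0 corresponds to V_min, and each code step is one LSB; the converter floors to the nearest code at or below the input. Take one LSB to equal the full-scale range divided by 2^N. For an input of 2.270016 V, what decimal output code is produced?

Span: 2.8 V − (0.13 V) = 2.67 V. LSB = 2.67 V / 2^16 ≈ 40.74 µV.
(V_in − V_min) × 2^16/range = (2.270016 − (0.13)) × 65536/2.67 = 52527.374.
Floor → code = 52527.

52527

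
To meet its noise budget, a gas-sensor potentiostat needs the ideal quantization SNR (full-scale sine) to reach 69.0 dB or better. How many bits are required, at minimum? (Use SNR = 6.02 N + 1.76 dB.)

12 bits

Solving 6.02 N ≥ 69.0 − 1.76: N ≥ 11.169. Round up → N = 12.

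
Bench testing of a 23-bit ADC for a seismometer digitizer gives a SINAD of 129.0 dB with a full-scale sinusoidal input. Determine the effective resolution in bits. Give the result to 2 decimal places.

ENOB = (SINAD − 1.76) / 6.02 = (129.0 − 1.76) / 6.02 = 127.24 / 6.02 = 21.1362.

21.14 bits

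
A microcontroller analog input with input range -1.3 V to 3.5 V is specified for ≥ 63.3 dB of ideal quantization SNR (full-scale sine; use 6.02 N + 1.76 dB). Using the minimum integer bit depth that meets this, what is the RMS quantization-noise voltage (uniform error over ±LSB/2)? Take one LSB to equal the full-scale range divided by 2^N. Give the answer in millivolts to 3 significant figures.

Full-scale range = 3.5 V − (-1.3 V) = 4.8 V.
N ≥ (63.3 − 1.76)/6.02 = 10.223 → N_min = 11.
LSB = 4.8 V / 2^11 = 2.3438 mV.
σ_q = LSB/√12 = 2.3438 mV/3.4641 = 0.677 mV.

0.677 mV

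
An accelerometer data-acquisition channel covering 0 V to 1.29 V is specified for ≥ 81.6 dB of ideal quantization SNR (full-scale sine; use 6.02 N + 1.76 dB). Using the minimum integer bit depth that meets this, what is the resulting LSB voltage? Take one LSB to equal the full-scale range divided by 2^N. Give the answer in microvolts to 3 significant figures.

78.7 µV

Full-scale range = 1.29 V.
6.02 N + 1.76 ≥ 81.6 gives N ≥ 13.262, so the minimum integer is 14.
Step size = 1.29/16384 V = 78.7 µV.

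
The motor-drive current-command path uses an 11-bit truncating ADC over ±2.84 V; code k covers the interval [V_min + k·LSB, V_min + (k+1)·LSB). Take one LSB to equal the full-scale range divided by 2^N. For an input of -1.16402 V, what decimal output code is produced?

604

Span: 2.84 V − (-2.84 V) = 5.68 V. LSB = 5.68 V / 2^11 ≈ 2.773 mV.
V_in − V_min = -1.16402 − (-2.84) = 1.67598 V.
Divide by LSB: 1.67598 × 2048/5.68 = 604.2970.
Truncating gives code 604.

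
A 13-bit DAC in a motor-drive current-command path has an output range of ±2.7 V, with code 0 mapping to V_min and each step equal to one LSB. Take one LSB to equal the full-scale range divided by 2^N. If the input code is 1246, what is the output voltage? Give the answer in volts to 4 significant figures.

Range = 2.7 − (-2.7) = 5.4 V. LSB = 5.4 V / 2^13.
V_out = -2.7 + 1246 × (5.4/8192) V
      = -2.7 V + 0.821338 V = -1.87866 V.

-1.879 V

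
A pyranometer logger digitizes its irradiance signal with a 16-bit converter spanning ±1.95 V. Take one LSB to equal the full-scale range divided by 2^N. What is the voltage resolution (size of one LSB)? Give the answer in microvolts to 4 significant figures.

59.51 µV

Full-scale range = 1.95 V − (-1.95 V) = 3.9 V.
Number of codes = 2^16 = 65536.
One LSB is 3.9 V / 65536 = 59.51 µV.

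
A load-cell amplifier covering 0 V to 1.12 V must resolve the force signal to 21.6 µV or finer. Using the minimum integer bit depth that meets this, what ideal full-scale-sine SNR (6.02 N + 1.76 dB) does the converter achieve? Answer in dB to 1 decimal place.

Full-scale range = 1.12 V.
1.12 V / 21.6 µV = 51850. Since 2^15 = 32768 and 2^16 = 65536, N = 16.
Ideal SNR at N = 16: 6.02·16 + 1.76 = 98.1 dB.

98.1 dB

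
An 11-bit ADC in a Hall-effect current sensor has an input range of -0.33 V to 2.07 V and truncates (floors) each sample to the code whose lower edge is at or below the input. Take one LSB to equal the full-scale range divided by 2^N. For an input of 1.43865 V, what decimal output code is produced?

Full-scale range = 2.07 V − (-0.33 V) = 2.4 V. LSB = 2.4 V / 2^11 ≈ 1.172 mV.
code = ⌊(V_in − V_min)/LSB⌋ = ⌊(V_in − V_min) × 2^11 / range⌋
     = ⌊(1.43865 − (-0.33)) × 2048 / 2.4⌋ = ⌊1.76865 × 2048/2.4⌋
     = ⌊1509.248⌋ = 1509.

1509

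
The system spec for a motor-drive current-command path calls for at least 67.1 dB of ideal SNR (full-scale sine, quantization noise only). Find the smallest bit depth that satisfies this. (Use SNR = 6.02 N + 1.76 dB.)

11 bits

N ≥ (67.1 − 1.76)/6.02 = 10.854 → N_min = 11.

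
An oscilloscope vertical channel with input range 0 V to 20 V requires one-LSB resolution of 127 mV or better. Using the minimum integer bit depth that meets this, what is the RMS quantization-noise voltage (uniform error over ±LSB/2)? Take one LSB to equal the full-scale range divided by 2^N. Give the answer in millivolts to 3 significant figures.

22.6 mV

Range is 20 V.
Levels needed ≥ 20/127 mV = 157.5. 2^8 = 256 suffices, so N_min = 8.
One LSB is 20 V / 256 = 78.125 mV.
RMS noise = LSB/√12 = 22.6 mV.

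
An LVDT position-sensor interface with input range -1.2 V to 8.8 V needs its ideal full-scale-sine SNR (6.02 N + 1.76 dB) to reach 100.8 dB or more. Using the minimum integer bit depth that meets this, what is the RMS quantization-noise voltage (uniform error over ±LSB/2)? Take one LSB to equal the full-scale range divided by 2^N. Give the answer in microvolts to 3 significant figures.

22.0 µV

Full-scale range = 8.8 V − (-1.2 V) = 10 V.
N ≥ (100.8 − 1.76)/6.02 = 16.452 → N_min = 17.
Step size = 10/131072 V = 76.294 µV.
RMS noise = LSB/√12 = 22.0 µV.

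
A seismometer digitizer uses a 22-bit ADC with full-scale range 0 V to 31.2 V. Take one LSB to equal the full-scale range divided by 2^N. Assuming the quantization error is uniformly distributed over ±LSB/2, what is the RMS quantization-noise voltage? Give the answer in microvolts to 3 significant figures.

2.15 µV

V_FS = 31.2 V.
Step size = 31.2/4194304 V = 7.4387 µV.
RMS of a uniform error over width LSB is LSB/√12 = 2.15 µV.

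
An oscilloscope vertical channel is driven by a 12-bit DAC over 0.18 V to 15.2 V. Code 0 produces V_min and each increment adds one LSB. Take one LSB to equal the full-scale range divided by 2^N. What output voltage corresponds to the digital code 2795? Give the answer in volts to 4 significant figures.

Range = 15.2 − (0.18) = 15.02 V. LSB = 15.02 V / 2^12.
V_out = 0.18 + 2795 × (15.02/4096) V
      = 0.18 + 10.2492 = 10.4292 V.

10.43 V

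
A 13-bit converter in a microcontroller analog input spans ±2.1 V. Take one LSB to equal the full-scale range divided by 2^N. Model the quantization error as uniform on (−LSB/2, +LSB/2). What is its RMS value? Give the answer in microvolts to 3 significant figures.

148 µV

Full-scale range = 2.1 V − (-2.1 V) = 4.2 V.
LSB = 4.2 V ÷ 2^13 = 4.2/8192 V = 0.51270 mV.
V_rms = LSB/√12 = 0.51270 mV / √12 = 148 µV.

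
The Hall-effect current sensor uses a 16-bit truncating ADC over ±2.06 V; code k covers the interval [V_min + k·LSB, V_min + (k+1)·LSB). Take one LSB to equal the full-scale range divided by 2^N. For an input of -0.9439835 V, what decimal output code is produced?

Full-scale range = 2.06 V − (-2.06 V) = 4.12 V. LSB = 4.12 V / 2^16 ≈ 62.87 µV.
code = ⌊(V_in − V_min)/LSB⌋ = ⌊(V_in − V_min) × 2^16 / range⌋
     = ⌊(-0.9439835 − (-2.06)) × 65536 / 4.12⌋ = ⌊1.1160165 × 65536/4.12⌋
     = ⌊17752.247⌋ = 17752.

17752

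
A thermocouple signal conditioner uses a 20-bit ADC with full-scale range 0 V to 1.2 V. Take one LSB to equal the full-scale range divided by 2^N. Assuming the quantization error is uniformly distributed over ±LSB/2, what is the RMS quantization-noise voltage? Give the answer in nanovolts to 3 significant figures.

330 nV

V_FS = 1.2 V.
Step size = 1.2/1048576 V = 1.1444 µV.
RMS of a uniform error over width LSB is LSB/√12 = 330 nV.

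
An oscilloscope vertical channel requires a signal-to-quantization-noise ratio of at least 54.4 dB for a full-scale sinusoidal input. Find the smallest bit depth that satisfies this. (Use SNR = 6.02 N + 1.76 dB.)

Required N = ⌈(54.4 − 1.76)/6.02⌉ = ⌈8.744⌉ = 9.

9 bits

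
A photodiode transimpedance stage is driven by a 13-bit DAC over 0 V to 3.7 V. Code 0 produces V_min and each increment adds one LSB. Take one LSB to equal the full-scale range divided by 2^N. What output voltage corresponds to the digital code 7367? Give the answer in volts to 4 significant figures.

Range is 3.7 V. LSB = 3.7 V / 2^13.
V_out = V_min + code × LSB = 0 V + 7367 × 3.7 V / 8192
      = 0 + 3.32738 = 3.32738 V.

3.327 V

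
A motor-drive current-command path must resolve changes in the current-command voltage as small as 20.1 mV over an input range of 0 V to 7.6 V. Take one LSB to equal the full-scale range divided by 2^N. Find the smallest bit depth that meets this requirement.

9 bits

Range is 7.6 V.
Levels needed ≥ 7.6/20.1 mV = 378.1. 2^9 = 512 suffices, so N_min = 9.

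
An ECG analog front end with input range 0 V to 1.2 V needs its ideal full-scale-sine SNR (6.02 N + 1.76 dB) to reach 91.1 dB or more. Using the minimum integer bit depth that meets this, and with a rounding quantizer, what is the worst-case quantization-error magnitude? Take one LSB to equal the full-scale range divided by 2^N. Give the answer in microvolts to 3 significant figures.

18.3 µV

V_FS = 1.2 V.
6.02 N + 1.76 ≥ 91.1 gives N ≥ 14.841, so the minimum integer is 15.
LSB = 1.2 V ÷ 2^15 = 1.2/32768 V = 36.621 µV.
Half an LSB is 18.3 µV.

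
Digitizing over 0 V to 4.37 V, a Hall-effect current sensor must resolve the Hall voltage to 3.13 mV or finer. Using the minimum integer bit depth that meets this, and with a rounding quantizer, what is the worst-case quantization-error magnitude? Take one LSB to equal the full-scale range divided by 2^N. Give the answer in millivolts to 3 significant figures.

Span = 4.37 V.
4.37 V / 3.13 mV = 1396. Since 2^10 = 1024 and 2^11 = 2048, N = 11.
Step size = 4.37/2048 V = 2.1338 mV.
Max error for round-to-nearest is LSB/2 = 1.07 mV.

1.07 mV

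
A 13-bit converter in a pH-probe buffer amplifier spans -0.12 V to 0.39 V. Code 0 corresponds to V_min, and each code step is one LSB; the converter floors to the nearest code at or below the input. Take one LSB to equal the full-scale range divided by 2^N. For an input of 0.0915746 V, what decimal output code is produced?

3398

Full-scale range = 0.39 V − (-0.12 V) = 0.51 V. LSB = 0.51 V / 2^13 ≈ 62.26 µV.
V_in − V_min = 0.0915746 − (-0.12) = 0.2115746 V.
Divide by LSB: 0.2115746 × 8192/0.51 = 3398.4689.
Truncating gives code 3398.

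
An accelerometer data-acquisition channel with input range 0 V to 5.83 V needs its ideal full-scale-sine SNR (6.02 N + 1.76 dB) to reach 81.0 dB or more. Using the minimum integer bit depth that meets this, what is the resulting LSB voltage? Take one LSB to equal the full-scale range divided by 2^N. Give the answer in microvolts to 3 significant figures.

Full-scale range = 5.83 V.
Solving 6.02 N ≥ 81.0 − 1.76: N ≥ 13.163. Round up → N = 14.
LSB = 5.83 V / 2^14 = 356 µV.

356 µV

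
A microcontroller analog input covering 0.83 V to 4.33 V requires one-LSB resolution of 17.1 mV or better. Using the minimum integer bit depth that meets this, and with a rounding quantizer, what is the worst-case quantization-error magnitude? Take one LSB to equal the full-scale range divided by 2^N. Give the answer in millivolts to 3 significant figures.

Full-scale range = 4.33 V − (0.83 V) = 3.5 V.
Required number of levels: 3.5/17.1 mV = 204.68; smallest N with 2^N ≥ that is 8.
LSB = 3.5 V / 2^8 = 13.672 mV.
|e|_max = LSB/2 = 6.84 mV.

6.84 mV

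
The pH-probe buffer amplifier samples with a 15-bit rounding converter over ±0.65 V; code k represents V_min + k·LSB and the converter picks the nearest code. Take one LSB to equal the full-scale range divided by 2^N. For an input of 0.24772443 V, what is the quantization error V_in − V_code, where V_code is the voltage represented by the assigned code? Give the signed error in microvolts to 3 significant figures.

+7.14 µV

Range = 0.65 − (-0.65) = 1.3 V. LSB = 1.3 V / 2^15 ≈ 39.67 µV.
(V_in − V_min)/LSB = (0.24772443 − (-0.65)) × 32768/1.3 = 22628.1801 → nearest code k = 22628.
V_code = V_min + k × range/2^15 = -0.65 + 22628 × 1.3/32768 = 0.24771728516 V.
Error = V_in − V_code = 0.24772443 − (0.24771728516) = +7.14 µV.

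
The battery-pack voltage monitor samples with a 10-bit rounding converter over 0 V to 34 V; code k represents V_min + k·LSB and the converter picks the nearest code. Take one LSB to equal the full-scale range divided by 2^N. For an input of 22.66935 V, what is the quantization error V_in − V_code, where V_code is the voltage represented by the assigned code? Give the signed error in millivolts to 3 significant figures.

−8.38 mV

V_FS = 34 V. LSB = 34 V / 2^10 ≈ 33.20 mV.
Position in LSBs: (22.66935 − (0)) × 1024/34 = 682.7475; rounding gives k = 683.
Reconstructed level: 0 + 683 × 34/1024 V = 22.67773438 V.
V_in − V_code = 22.66935 − (22.67773438) = −8.38 mV.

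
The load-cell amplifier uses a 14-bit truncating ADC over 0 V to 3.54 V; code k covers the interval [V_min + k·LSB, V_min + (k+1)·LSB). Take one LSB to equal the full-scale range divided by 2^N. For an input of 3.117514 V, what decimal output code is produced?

14428

Range is 3.54 V. LSB = 3.54 V / 2^14 ≈ 216.1 µV.
code = ⌊(V_in − V_min)/LSB⌋ = ⌊(V_in − V_min) × 2^14 / range⌋
     = ⌊(3.117514 − (0)) × 16384 / 3.54⌋ = ⌊3.117514 × 16384/3.54⌋
     = ⌊14428.630⌋ = 14428.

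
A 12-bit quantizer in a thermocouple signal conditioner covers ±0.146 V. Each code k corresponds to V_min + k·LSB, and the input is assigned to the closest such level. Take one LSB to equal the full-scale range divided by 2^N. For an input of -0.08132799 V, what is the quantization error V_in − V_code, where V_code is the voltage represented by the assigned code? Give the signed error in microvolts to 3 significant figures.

+12.8 µV

The full-scale span is 0.146 − (-0.146) = 0.292 V. LSB = 0.292 V / 2^12 ≈ 71.29 µV.
Position in LSBs: (-0.08132799 − (-0.146)) × 4096/0.292 = 907.1800; rounding gives k = 907.
V_code = -0.146 + (907/4096) × 0.292 = -0.08134082031 V.
e = -0.08132799 − (-0.08134082031) = +12.8 µV.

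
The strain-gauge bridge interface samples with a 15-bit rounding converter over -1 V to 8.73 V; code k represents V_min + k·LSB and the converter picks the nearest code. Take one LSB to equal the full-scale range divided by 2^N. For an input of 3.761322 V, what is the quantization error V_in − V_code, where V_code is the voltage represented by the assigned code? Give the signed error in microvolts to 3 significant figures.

−47.3 µV

The full-scale span is 8.73 − (-1) = 9.73 V. LSB = 9.73 V / 2^15 ≈ 296.9 µV.
(3.761322 − (-1)) / LSB = 4.761322 × 32768/9.73 = 16034.8406. Nearest integer: k = 16035.
V_code = V_min + k × range/2^15 = -1 + 16035 × 9.73/32768 = 3.7613693237 V.
e = 3.761322 − (3.7613693237) = −47.3 µV.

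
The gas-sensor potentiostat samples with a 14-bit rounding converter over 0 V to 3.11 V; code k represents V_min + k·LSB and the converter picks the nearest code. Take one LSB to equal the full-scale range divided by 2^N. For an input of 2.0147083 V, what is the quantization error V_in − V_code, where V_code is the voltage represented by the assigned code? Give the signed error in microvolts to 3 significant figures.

Span = 3.11 V. LSB = 3.11 V / 2^14 ≈ 189.8 µV.
(V_in − V_min)/LSB = (2.0147083 − (0)) × 16384/3.11 = 10613.8202 → nearest code k = 10614.
Reconstructed level: 0 + 10614 × 3.11/16384 V = 2.0147424316 V.
Error = V_in − V_code = 2.0147083 − (2.0147424316) = −34.1 µV.

−34.1 µV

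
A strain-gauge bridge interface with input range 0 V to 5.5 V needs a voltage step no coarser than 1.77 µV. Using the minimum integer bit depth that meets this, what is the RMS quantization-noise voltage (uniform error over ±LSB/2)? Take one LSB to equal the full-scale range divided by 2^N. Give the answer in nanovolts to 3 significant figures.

Full-scale range = 5.5 V.
Required number of levels: 5.5/1.77 µV = 3.1073e6; smallest N with 2^N ≥ that is 22.
LSB = 5.5 V / 2^22 = 1.3113 µV.
V_rms = LSB/√12 = 379 nV.

379 nV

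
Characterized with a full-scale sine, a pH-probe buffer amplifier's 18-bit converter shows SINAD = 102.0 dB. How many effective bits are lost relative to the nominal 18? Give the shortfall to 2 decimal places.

1.35 bits

Effective bits = (102.0 − 1.76)/6.02 = 16.6512.
Shortfall = 18 − 16.6512 = 1.3488 bits.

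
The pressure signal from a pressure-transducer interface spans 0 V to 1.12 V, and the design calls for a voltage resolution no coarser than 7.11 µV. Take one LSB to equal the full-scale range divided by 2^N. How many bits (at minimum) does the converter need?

Full-scale range = 1.12 V.
Need 2^N ≥ 1.12 V / 7.11 µV = 157500 → N_min = 18.

18 bits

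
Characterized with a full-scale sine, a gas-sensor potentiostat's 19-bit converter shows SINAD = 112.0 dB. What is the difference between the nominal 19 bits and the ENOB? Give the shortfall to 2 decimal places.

0.69 bits

Effective bits = (112.0 − 1.76)/6.02 = 18.3123.
Shortfall = 19 − 18.3123 = 0.6877 bits.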